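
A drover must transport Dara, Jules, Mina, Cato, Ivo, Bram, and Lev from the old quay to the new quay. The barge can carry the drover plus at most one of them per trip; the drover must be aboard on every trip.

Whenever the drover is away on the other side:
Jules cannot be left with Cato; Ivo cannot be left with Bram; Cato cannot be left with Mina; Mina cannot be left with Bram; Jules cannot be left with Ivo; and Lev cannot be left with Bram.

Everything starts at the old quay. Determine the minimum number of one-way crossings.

Whatever the first load, the items left behind include a forbidden pair without the drover. No opening move is safe, so no plan exists.

impossible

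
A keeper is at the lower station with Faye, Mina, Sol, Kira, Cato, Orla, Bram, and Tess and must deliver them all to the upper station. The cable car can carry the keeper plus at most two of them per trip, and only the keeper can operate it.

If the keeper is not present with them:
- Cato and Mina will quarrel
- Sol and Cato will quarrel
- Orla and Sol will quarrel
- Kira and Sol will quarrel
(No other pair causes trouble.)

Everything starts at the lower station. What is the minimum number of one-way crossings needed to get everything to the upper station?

9

Counting alone: the keeper can take at most 2 across per trip to the upper station, so moving all 8 needs at least 4 loaded trips out, with a return between consecutive ones — at least 7 crossings.
The safety rule pushes this higher. Following every safe sequence of crossings, the most of the 8 that can be at the upper station as the cable car arrives there on crossing 7 is 7 — never all 8.
So no plan with fewer than 9 crossings exists, and this one achieves 9:
1. Keeper goes to the upper station with Mina and Sol.  [the lower station: Bram, Cato, Faye, Kira, Orla, Tess | the upper station: Mina, Sol]
2. Keeper goes back to the lower station alone.  [the lower station: Bram, Cato, Faye, Kira, Orla, Tess | the upper station: Mina, Sol]
3. Keeper goes to the upper station with Faye.  [the lower station: Bram, Cato, Kira, Orla, Tess | the upper station: Faye, Mina, Sol]
4. Keeper goes back to the lower station alone.  [the lower station: Bram, Cato, Kira, Orla, Tess | the upper station: Faye, Mina, Sol]
5. Keeper goes to the upper station with Bram and Tess.  [the lower station: Cato, Kira, Orla | the upper station: Bram, Faye, Mina, Sol, Tess]
6. Keeper goes back to the lower station alone.  [the lower station: Cato, Kira, Orla | the upper station: Bram, Faye, Mina, Sol, Tess]
7. Keeper goes to the upper station with Kira and Orla.  [the lower station: Cato | the upper station: Bram, Faye, Kira, Mina, Orla, Sol, Tess]
8. Keeper goes back to the lower station with Sol.  [the lower station: Cato, Sol | the upper station: Bram, Faye, Kira, Mina, Orla, Tess]
9. Keeper goes to the upper station with Cato and Sol.  [the lower station: — | the upper station: Bram, Cato, Faye, Kira, Mina, Orla, Sol, Tess]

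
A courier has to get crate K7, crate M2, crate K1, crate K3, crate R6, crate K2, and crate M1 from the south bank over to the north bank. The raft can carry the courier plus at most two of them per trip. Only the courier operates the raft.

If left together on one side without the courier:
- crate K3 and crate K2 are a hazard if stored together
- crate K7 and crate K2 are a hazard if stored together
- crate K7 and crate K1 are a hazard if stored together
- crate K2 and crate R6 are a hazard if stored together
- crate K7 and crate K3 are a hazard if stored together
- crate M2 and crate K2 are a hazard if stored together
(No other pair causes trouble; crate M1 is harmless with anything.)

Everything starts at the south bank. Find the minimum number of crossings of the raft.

Counting alone: the courier can take at most 2 across per trip to the north bank, so moving all 7 needs at least 4 loaded trips out, with a return between consecutive ones — at least 7 crossings.
The safety rule pushes this higher. Following every safe sequence of crossings, the most of the 7 that can be at the north bank as the raft arrives there on crossings 7, 9 is 5, 6 respectively — never all 7.
So no plan with fewer than 11 crossings exists, and this one achieves 11:
1. Courier goes to the north bank with crate K2 and crate K7.  [the south bank: crate K1, crate K3, crate M1, crate M2, crate R6 | the north bank: crate K2, crate K7]
2. Courier goes back to the south bank with crate K7.  [the south bank: crate K1, crate K3, crate K7, crate M1, crate M2, crate R6 | the north bank: crate K2]
3. Courier goes to the north bank with crate K7 and crate M2.  [the south bank: crate K1, crate K3, crate M1, crate R6 | the north bank: crate K2, crate K7, crate M2]
4. Courier goes back to the south bank with crate K2.  [the south bank: crate K1, crate K2, crate K3, crate M1, crate R6 | the north bank: crate K7, crate M2]
5. Courier goes to the north bank with crate K3 and crate R6.  [the south bank: crate K1, crate K2, crate M1 | the north bank: crate K3, crate K7, crate M2, crate R6]
6. Courier goes back to the south bank with crate K7.  [the south bank: crate K1, crate K2, crate K7, crate M1 | the north bank: crate K3, crate M2, crate R6]
7. Courier goes to the north bank with crate K1 and crate K7.  [the south bank: crate K2, crate M1 | the north bank: crate K1, crate K3, crate K7, crate M2, crate R6]
8. Courier goes back to the south bank with crate K7.  [the south bank: crate K2, crate K7, crate M1 | the north bank: crate K1, crate K3, crate M2, crate R6]
9. Courier goes to the north bank with crate K7 and crate M1.  [the south bank: crate K2 | the north bank: crate K1, crate K3, crate K7, crate M1, crate M2, crate R6]
10. Courier goes back to the south bank with crate K7.  [the south bank: crate K2, crate K7 | the north bank: crate K1, crate K3, crate M1, crate M2, crate R6]
11. Courier goes to the north bank with crate K2 and crate K7.  [the south bank: — | the north bank: crate K1, crate K2, crate K3, crate K7, crate M1, crate M2, crate R6]

11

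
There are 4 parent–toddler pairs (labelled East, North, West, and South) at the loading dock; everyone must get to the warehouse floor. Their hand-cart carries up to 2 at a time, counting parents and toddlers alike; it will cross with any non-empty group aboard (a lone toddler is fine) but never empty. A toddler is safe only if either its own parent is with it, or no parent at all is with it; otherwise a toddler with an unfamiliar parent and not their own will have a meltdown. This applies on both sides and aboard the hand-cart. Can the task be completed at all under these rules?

No

Following every safe sequence of crossings from the start, the most of the 8 that can be at the warehouse floor as the hand-cart arrives there on crossings 1, 3, 5 is 2, 3, 4 respectively; the best ever achieved is 4 of 8.
From crossing 7 on, no configuration arises that was not already reachable earlier: only 44 distinct safe configurations (who is on which side, and where the hand-cart is) can ever be reached, none of them has everyone across, and every continuation just revisits them. So no valid plan exists.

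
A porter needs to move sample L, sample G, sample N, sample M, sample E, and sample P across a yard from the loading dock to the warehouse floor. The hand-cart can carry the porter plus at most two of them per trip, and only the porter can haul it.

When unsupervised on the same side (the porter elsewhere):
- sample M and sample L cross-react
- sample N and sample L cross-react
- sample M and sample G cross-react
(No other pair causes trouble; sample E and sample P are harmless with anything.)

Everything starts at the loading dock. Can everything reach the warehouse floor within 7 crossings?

Yes — this plan uses 5 crossings (≤ 7):
1. Porter goes to the warehouse floor with sample G and sample L.
2. Porter goes back to the loading dock alone.
3. Porter goes to the warehouse floor with sample E and sample P.
4. Porter goes back to the loading dock alone.
5. Porter goes to the warehouse floor with sample M and sample N.

Yes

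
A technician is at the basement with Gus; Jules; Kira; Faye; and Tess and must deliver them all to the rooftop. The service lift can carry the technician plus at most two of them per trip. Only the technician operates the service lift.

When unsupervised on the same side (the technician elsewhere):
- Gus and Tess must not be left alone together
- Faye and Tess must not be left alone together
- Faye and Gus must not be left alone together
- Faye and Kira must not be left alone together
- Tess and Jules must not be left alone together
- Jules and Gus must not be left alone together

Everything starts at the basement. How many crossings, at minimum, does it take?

impossible

Whatever the first load, the items left behind include a forbidden pair without the technician. No opening move is safe, so no plan exists.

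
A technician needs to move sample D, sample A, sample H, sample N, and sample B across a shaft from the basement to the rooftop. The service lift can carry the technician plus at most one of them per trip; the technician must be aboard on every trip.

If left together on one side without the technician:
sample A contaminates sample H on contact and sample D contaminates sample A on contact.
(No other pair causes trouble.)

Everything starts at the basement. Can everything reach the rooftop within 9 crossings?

No

Counting alone: the technician can take at most 1 across per trip to the rooftop, so moving all 5 needs at least 5 loaded trips out, with a return between consecutive ones — at least 9 crossings.
The safety rule pushes this higher. Following every safe sequence of crossings, the most of the 5 that can be at the rooftop as the service lift arrives there on crossing 9 is 4 — never all 5.
So the move cannot be finished within 9 crossings. (The shortest complete plan takes 11:)
1. Technician goes to the rooftop with sample A.
2. Technician goes back to the basement alone.
3. Technician goes to the rooftop with sample D.
4. Technician goes back to the basement with sample A.
5. Technician goes to the rooftop with sample H.
6. Technician goes back to the basement alone.
7. Technician goes to the rooftop with sample N.
8. Technician goes back to the basement alone.
9. Technician goes to the rooftop with sample B.
10. Technician goes back to the basement alone.
11. Technician goes to the rooftop with sample A.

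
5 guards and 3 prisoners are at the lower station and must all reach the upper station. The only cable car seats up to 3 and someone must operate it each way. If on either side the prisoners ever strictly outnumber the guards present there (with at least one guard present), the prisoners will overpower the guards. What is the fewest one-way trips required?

7

Counting alone: each trip to the upper station takes at most 3 across and each return brings at least 1 back, so after t trips out (and t−1 returns) at most 3t − (t−1) of the 8 are across; that first reaches 8 at t = 4, so at least 7 crossings are needed.
The plan below uses exactly 7 crossings, so it is optimal:
1. 2 prisoners → the upper station.  (the lower station: 5G 1P; the upper station: 0G 2P)
2. 1 prisoner ← the lower station.  (the lower station: 5G 2P; the upper station: 0G 1P)
3. 2 guards and 1 prisoner → the upper station.  (the lower station: 3G 1P; the upper station: 2G 2P)
4. 1 prisoner ← the lower station.  (the lower station: 3G 2P; the upper station: 2G 1P)
5. 1 guard and 2 prisoners → the upper station.  (the lower station: 2G 0P; the upper station: 3G 3P)
6. 1 prisoner ← the lower station.  (the lower station: 2G 1P; the upper station: 3G 2P)
7. 2 guards and 1 prisoner → the upper station.  (the lower station: 0G 0P; the upper station: 5G 3P)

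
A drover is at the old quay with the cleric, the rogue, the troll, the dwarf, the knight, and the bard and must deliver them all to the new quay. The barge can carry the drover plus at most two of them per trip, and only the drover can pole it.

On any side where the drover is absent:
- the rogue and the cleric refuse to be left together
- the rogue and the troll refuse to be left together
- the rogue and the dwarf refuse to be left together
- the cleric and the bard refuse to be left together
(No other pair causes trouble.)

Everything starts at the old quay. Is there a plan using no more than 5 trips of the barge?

Counting alone: the drover can take at most 2 across per trip to the new quay, so moving all 6 needs at least 3 loaded trips out, with a return between consecutive ones — at least 5 crossings.
The safety rule pushes this higher. Following every safe sequence of crossings, the most of the 6 that can be at the new quay as the barge arrives there on crossing 5 is 5 — never all 6.
So the move cannot be finished within 5 crossings. (The shortest complete plan takes 7:)
1. Drover goes to the new quay with the cleric and the rogue.  [the old quay: the bard, the dwarf, the knight, the troll | the new quay: the cleric, the rogue]
2. Drover goes back to the old quay with the cleric.  [the old quay: the bard, the cleric, the dwarf, the knight, the troll | the new quay: the rogue]
3. Drover goes to the new quay with the cleric and the troll.  [the old quay: the bard, the dwarf, the knight | the new quay: the cleric, the rogue, the troll]
4. Drover goes back to the old quay with the rogue.  [the old quay: the bard, the dwarf, the knight, the rogue | the new quay: the cleric, the troll]
5. Drover goes to the new quay with the dwarf and the knight.  [the old quay: the bard, the rogue | the new quay: the cleric, the dwarf, the knight, the troll]
6. Drover goes back to the old quay alone.  [the old quay: the bard, the rogue | the new quay: the cleric, the dwarf, the knight, the troll]
7. Drover goes to the new quay with the bard and the rogue.  [the old quay: — | the new quay: the bard, the cleric, the dwarf, the knight, the rogue, the troll]

No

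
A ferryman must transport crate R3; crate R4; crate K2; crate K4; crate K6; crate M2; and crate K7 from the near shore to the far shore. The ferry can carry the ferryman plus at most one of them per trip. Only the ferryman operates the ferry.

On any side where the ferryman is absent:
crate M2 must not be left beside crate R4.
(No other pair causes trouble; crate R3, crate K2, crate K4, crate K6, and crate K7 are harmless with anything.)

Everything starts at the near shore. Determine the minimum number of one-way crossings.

13

Counting alone: the ferryman can take at most 1 across per trip to the far shore, so moving all 7 needs at least 7 loaded trips out, with a return between consecutive ones — at least 13 crossings.
The plan below uses exactly 13 crossings, so it is optimal:
1. Ferryman goes to the far shore with crate R4.  [the near shore: crate K2, crate K4, crate K6, crate K7, crate M2, crate R3 | the far shore: crate R4]
2. Ferryman goes back to the near shore alone.  [the near shore: crate K2, crate K4, crate K6, crate K7, crate M2, crate R3 | the far shore: crate R4]
3. Ferryman goes to the far shore with crate R3.  [the near shore: crate K2, crate K4, crate K6, crate K7, crate M2 | the far shore: crate R3, crate R4]
4. Ferryman goes back to the near shore alone.  [the near shore: crate K2, crate K4, crate K6, crate K7, crate M2 | the far shore: crate R3, crate R4]
5. Ferryman goes to the far shore with crate K2.  [the near shore: crate K4, crate K6, crate K7, crate M2 | the far shore: crate K2, crate R3, crate R4]
6. Ferryman goes back to the near shore alone.  [the near shore: crate K4, crate K6, crate K7, crate M2 | the far shore: crate K2, crate R3, crate R4]
7. Ferryman goes to the far shore with crate K4.  [the near shore: crate K6, crate K7, crate M2 | the far shore: crate K2, crate K4, crate R3, crate R4]
8. Ferryman goes back to the near shore alone.  [the near shore: crate K6, crate K7, crate M2 | the far shore: crate K2, crate K4, crate R3, crate R4]
9. Ferryman goes to the far shore with crate K6.  [the near shore: crate K7, crate M2 | the far shore: crate K2, crate K4, crate K6, crate R3, crate R4]
10. Ferryman goes back to the near shore alone.  [the near shore: crate K7, crate M2 | the far shore: crate K2, crate K4, crate K6, crate R3, crate R4]
11. Ferryman goes to the far shore with crate K7.  [the near shore: crate M2 | the far shore: crate K2, crate K4, crate K6, crate K7, crate R3, crate R4]
12. Ferryman goes back to the near shore alone.  [the near shore: crate M2 | the far shore: crate K2, crate K4, crate K6, crate K7, crate R3, crate R4]
13. Ferryman goes to the far shore with crate M2.  [the near shore: — | the far shore: crate K2, crate K4, crate K6, crate K7, crate M2, crate R3, crate R4]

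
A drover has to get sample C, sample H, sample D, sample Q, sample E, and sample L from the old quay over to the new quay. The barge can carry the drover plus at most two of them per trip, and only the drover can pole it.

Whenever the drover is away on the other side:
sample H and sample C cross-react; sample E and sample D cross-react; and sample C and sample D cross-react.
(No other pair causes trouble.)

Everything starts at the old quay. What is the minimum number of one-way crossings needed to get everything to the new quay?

Counting alone: the drover can take at most 2 across per trip to the new quay, so moving all 6 needs at least 3 loaded trips out, with a return between consecutive ones — at least 5 crossings.
The plan below uses exactly 5 crossings, so it is optimal:
1. Drover goes to the new quay with sample C and sample E.  [the old quay: sample D, sample H, sample L, sample Q | the new quay: sample C, sample E]
2. Drover goes back to the old quay alone.  [the old quay: sample D, sample H, sample L, sample Q | the new quay: sample C, sample E]
3. Drover goes to the new quay with sample L and sample Q.  [the old quay: sample D, sample H | the new quay: sample C, sample E, sample L, sample Q]
4. Drover goes back to the old quay alone.  [the old quay: sample D, sample H | the new quay: sample C, sample E, sample L, sample Q]
5. Drover goes to the new quay with sample D and sample H.  [the old quay: — | the new quay: sample C, sample D, sample E, sample H, sample L, sample Q]

5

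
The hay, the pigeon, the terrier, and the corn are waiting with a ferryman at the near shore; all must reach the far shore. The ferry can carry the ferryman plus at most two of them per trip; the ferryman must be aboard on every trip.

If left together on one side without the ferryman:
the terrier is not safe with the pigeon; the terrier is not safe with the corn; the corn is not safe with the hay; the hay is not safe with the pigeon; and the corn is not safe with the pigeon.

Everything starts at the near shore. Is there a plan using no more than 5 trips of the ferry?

Yes — this plan uses 5 crossings (≤ 5):
1. Ferryman goes to the far shore with the corn and the pigeon.
2. Ferryman goes back to the near shore with the pigeon.
3. Ferryman goes to the far shore with the hay and the terrier.
4. Ferryman goes back to the near shore with the corn.
5. Ferryman goes to the far shore with the corn and the pigeon.

Yes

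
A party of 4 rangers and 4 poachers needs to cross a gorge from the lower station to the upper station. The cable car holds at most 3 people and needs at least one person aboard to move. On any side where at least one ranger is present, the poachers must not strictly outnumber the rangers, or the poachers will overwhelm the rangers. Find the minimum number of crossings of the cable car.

Counting alone: each trip to the upper station takes at most 3 across and each return brings at least 1 back, so after t trips out (and t−1 returns) at most 3t − (t−1) of the 8 are across; that first reaches 8 at t = 4, so at least 7 crossings are needed.
The safety rule pushes this higher. Following every safe sequence of crossings, the most of the 8 that can be at the upper station as the cable car arrives there on crossing 7 is 7 — never all 8.
So no plan with fewer than 9 crossings exists, and this one achieves 9:
1. 2 poachers → the upper station.  (the lower station: 4R 2P; the upper station: 0R 2P)
2. 1 poacher ← the lower station.  (the lower station: 4R 3P; the upper station: 0R 1P)
3. 3 poachers → the upper station.  (the lower station: 4R 0P; the upper station: 0R 4P)
4. 1 poacher ← the lower station.  (the lower station: 4R 1P; the upper station: 0R 3P)
5. 3 rangers → the upper station.  (the lower station: 1R 1P; the upper station: 3R 3P)
6. 1 ranger and 1 poacher ← the lower station.  (the lower station: 2R 2P; the upper station: 2R 2P)
7. 2 rangers → the upper station.  (the lower station: 0R 2P; the upper station: 4R 2P)
8. 1 poacher ← the lower station.  (the lower station: 0R 3P; the upper station: 4R 1P)
9. 3 poachers → the upper station.  (the lower station: 0R 0P; the upper station: 4R 4P)

9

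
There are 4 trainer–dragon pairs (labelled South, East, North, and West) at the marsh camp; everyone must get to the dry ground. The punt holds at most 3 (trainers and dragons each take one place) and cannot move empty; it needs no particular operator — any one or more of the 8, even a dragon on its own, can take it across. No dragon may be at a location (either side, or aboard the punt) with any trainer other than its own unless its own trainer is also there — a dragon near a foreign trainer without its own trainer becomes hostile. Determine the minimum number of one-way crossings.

9

Counting alone: each trip to the dry ground takes at most 3 across and each return brings at least 1 back, so after t trips out (and t−1 returns) at most 3t − (t−1) of the 8 are across; that first reaches 8 at t = 4, so at least 7 crossings are needed.
The safety rule pushes this higher. Following every safe sequence of crossings, the most of the 8 that can be at the dry ground as the punt arrives there on crossing 7 is 7 — never all 8.
So no plan with fewer than 9 crossings exists, and this one achieves 9:
1. dragon South and trainer South cross → the dry ground.
2. trainer South crosses ← the marsh camp.
3. dragon East, trainer East, and trainer South cross → the dry ground.
4. dragon South and trainer South cross ← the marsh camp.
5. trainer North, trainer South, and trainer West cross → the dry ground.
6. dragon East crosses ← the marsh camp.
7. dragon East and dragon South cross → the dry ground.
8. dragon South crosses ← the marsh camp.
9. dragon North, dragon South, and dragon West cross → the dry ground.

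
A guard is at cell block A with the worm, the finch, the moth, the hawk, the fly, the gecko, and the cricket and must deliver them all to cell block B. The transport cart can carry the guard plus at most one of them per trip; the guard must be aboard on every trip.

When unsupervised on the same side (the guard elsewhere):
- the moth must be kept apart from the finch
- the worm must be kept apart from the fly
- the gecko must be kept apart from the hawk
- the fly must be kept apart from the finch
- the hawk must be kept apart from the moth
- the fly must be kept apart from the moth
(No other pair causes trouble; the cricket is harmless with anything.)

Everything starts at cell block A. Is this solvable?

Whatever the first load, the items left behind include a forbidden pair without the guard. No opening move is safe, so no plan exists.

No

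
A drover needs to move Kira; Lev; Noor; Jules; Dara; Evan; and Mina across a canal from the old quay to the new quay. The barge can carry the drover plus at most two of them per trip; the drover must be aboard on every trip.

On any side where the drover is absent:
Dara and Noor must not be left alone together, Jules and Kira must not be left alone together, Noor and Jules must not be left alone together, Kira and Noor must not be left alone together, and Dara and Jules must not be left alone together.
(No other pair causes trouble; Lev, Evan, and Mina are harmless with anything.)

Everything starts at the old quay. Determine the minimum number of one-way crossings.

Counting alone: the drover can take at most 2 across per trip to the new quay, so moving all 7 needs at least 4 loaded trips out, with a return between consecutive ones — at least 7 crossings.
The safety rule pushes this higher. Following every safe sequence of crossings, the most of the 7 that can be at the new quay as the barge arrives there on crossings 7, 9 is 5, 6 respectively — never all 7.
So no plan with fewer than 11 crossings exists, and this one achieves 11:
1. Drover goes to the new quay with Jules and Noor.
2. Drover goes back to the old quay with Noor.
3. Drover goes to the new quay with Dara and Kira.
4. Drover goes back to the old quay with Jules.
5. Drover goes to the new quay with Lev and Noor.
6. Drover goes back to the old quay with Noor.
7. Drover goes to the new quay with Evan and Noor.
8. Drover goes back to the old quay with Noor.
9. Drover goes to the new quay with Mina and Noor.
10. Drover goes back to the old quay with Noor.
11. Drover goes to the new quay with Jules and Noor.

11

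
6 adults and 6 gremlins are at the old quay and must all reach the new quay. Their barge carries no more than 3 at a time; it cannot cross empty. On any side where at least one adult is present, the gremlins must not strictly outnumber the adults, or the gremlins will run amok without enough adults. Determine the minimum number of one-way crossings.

Following every safe sequence of crossings from the start, the most of the 12 that can be at the new quay as the barge arrives there on crossings 1, 3, 5 is 3, 5, 6 respectively; the best ever achieved is 6 of 12.
From crossing 7 on, no configuration arises that was not already reachable earlier: only 17 distinct safe configurations (who is on which side, and where the barge is) can ever be reached, none of them has everyone across, and every continuation just revisits them. They are: 0 adults + 0 gremlins across (barge back at the start); 0 adults + 1 gremlin across (barge there); 0 adults + 1 gremlin across (barge back at the start); 0 adults + 2 gremlins across (barge there); 0 adults + 2 gremlins across (barge back at the start); 0 adults + 3 gremlins across (barge there); 0 adults + 3 gremlins across (barge back at the start); 0 adults + 4 gremlins across (barge there); 0 adults + 4 gremlins across (barge back at the start); 0 adults + 5 gremlins across (barge there); 0 adults + 5 gremlins across (barge back at the start); 0 adults + 6 gremlins across (barge there); 1 adult + 1 gremlin across (barge there); 1 adult + 1 gremlin across (barge back at the start); 2 adults + 2 gremlins across (barge there); 2 adults + 2 gremlins across (barge back at the start); 3 adults + 3 gremlins across (barge there). So no valid plan exists.

impossible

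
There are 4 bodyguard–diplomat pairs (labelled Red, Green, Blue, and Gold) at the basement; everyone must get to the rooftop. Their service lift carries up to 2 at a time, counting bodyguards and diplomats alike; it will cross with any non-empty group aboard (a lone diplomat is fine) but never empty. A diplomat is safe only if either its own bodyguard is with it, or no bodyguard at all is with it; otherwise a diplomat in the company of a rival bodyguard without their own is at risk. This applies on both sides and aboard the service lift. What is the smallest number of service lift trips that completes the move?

Following every safe sequence of crossings from the start, the most of the 8 that can be at the rooftop as the service lift arrives there on crossings 1, 3, 5 is 2, 3, 4 respectively; the best ever achieved is 4 of 8.
From crossing 7 on, no configuration arises that was not already reachable earlier: only 44 distinct safe configurations (who is on which side, and where the service lift is) can ever be reached, none of them has everyone across, and every continuation just revisits them. So no valid plan exists.

impossible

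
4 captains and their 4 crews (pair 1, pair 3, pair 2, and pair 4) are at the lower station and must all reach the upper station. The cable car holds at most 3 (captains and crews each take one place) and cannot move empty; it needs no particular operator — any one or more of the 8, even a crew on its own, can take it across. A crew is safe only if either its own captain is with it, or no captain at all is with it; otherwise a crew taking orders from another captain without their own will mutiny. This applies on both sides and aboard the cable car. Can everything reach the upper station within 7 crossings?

No

Counting alone: each trip to the upper station takes at most 3 across and each return brings at least 1 back, so after t trips out (and t−1 returns) at most 3t − (t−1) of the 8 are across; that first reaches 8 at t = 4, so at least 7 crossings are needed.
The safety rule pushes this higher. Following every safe sequence of crossings, the most of the 8 that can be at the upper station as the cable car arrives there on crossing 7 is 7 — never all 8.
So the move cannot be finished within 7 crossings. (The shortest complete plan takes 9:)
1. captain 1 and crew 1 cross → the upper station.
2. captain 1 crosses ← the lower station.
3. captain 1, captain 3, and crew 3 cross → the upper station.
4. captain 1 and crew 1 cross ← the lower station.
5. captain 1, captain 2, and captain 4 cross → the upper station.
6. crew 3 crosses ← the lower station.
7. crew 1 and crew 3 cross → the upper station.
8. crew 1 crosses ← the lower station.
9. crew 1, crew 2, and crew 4 cross → the upper station.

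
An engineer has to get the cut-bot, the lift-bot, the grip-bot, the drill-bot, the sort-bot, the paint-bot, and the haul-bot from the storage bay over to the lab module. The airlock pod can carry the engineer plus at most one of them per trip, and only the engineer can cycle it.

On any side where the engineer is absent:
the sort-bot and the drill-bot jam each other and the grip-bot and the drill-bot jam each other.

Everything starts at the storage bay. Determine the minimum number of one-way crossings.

15

Counting alone: the engineer can take at most 1 across per trip to the lab module, so moving all 7 needs at least 7 loaded trips out, with a return between consecutive ones — at least 13 crossings.
The safety rule pushes this higher. Following every safe sequence of crossings, the most of the 7 that can be at the lab module as the airlock pod arrives there on crossing 13 is 6 — never all 7.
So no plan with fewer than 15 crossings exists, and this one achieves 15:
1. Engineer goes to the lab module with the drill-bot.
2. Engineer goes back to the storage bay alone.
3. Engineer goes to the lab module with the cut-bot.
4. Engineer goes back to the storage bay alone.
5. Engineer goes to the lab module with the lift-bot.
6. Engineer goes back to the storage bay alone.
7. Engineer goes to the lab module with the grip-bot.
8. Engineer goes back to the storage bay with the drill-bot.
9. Engineer goes to the lab module with the sort-bot.
10. Engineer goes back to the storage bay alone.
11. Engineer goes to the lab module with the paint-bot.
12. Engineer goes back to the storage bay alone.
13. Engineer goes to the lab module with the haul-bot.
14. Engineer goes back to the storage bay alone.
15. Engineer goes to the lab module with the drill-bot.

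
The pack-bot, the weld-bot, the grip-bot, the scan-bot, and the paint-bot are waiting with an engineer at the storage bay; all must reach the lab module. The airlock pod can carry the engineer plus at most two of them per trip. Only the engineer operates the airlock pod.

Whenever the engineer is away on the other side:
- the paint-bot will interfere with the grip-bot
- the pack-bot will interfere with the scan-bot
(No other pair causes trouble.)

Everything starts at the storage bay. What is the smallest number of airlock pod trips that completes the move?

5

Counting alone: the engineer can take at most 2 across per trip to the lab module, so moving all 5 needs at least 3 loaded trips out, with a return between consecutive ones — at least 5 crossings.
The plan below uses exactly 5 crossings, so it is optimal:
1. Engineer goes to the lab module with the grip-bot and the pack-bot.  [the storage bay: the paint-bot, the scan-bot, the weld-bot | the lab module: the grip-bot, the pack-bot]
2. Engineer goes back to the storage bay alone.  [the storage bay: the paint-bot, the scan-bot, the weld-bot | the lab module: the grip-bot, the pack-bot]
3. Engineer goes to the lab module with the weld-bot.  [the storage bay: the paint-bot, the scan-bot | the lab module: the grip-bot, the pack-bot, the weld-bot]
4. Engineer goes back to the storage bay alone.  [the storage bay: the paint-bot, the scan-bot | the lab module: the grip-bot, the pack-bot, the weld-bot]
5. Engineer goes to the lab module with the paint-bot and the scan-bot.  [the storage bay: — | the lab module: the grip-bot, the pack-bot, the paint-bot, the scan-bot, the weld-bot]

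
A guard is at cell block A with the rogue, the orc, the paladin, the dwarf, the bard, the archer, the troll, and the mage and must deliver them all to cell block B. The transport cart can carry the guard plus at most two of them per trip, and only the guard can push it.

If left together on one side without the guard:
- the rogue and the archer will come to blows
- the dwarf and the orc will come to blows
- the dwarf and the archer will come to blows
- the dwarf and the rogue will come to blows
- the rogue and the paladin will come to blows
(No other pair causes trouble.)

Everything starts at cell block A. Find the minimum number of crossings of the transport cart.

13

Counting alone: the guard can take at most 2 across per trip to cell block B, so moving all 8 needs at least 4 loaded trips out, with a return between consecutive ones — at least 7 crossings.
The safety rule pushes this higher. Following every safe sequence of crossings, the most of the 8 that can be at cell block B as the transport cart arrives there on crossings 7, 9, 11 is 5, 6, 7 respectively — never all 8.
So no plan with fewer than 13 crossings exists, and this one achieves 13:
1. Guard goes to cell block B with the dwarf and the rogue.
2. Guard goes back to cell block A with the rogue.
3. Guard goes to cell block B with the orc and the rogue.
4. Guard goes back to cell block A with the dwarf.
5. Guard goes to cell block B with the archer and the paladin.
6. Guard goes back to cell block A with the rogue.
7. Guard goes to cell block B with the bard and the rogue.
8. Guard goes back to cell block A with the rogue.
9. Guard goes to cell block B with the rogue and the troll.
10. Guard goes back to cell block A with the rogue.
11. Guard goes to cell block B with the mage and the rogue.
12. Guard goes back to cell block A with the rogue.
13. Guard goes to cell block B with the dwarf and the rogue.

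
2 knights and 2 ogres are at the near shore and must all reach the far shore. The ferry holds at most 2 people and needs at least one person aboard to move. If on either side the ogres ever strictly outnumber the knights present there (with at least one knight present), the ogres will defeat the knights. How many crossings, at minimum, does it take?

Counting alone: each trip to the far shore takes at most 2 across and each return brings at least 1 back, so after t trips out (and t−1 returns) at most 2t − (t−1) of the 4 are across; that first reaches 4 at t = 3, so at least 5 crossings are needed.
The plan below uses exactly 5 crossings, so it is optimal:
1. 2 ogres → the far shore.  (the near shore: 2K 0O; the far shore: 0K 2O)
2. 1 ogre ← the near shore.  (the near shore: 2K 1O; the far shore: 0K 1O)
3. 2 knights → the far shore.  (the near shore: 0K 1O; the far shore: 2K 1O)
4. 1 ogre ← the near shore.  (the near shore: 0K 2O; the far shore: 2K 0O)
5. 2 ogres → the far shore.  (the near shore: 0K 0O; the far shore: 2K 2O)

5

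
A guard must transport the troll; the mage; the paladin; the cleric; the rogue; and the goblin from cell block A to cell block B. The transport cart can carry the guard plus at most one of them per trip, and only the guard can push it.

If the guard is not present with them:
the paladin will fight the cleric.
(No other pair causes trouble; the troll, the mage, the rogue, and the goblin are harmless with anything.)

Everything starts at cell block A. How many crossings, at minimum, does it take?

11

Counting alone: the guard can take at most 1 across per trip to cell block B, so moving all 6 needs at least 6 loaded trips out, with a return between consecutive ones — at least 11 crossings.
The plan below uses exactly 11 crossings, so it is optimal:
1. Guard goes to cell block B with the paladin.
2. Guard goes back to cell block A alone.
3. Guard goes to cell block B with the troll.
4. Guard goes back to cell block A alone.
5. Guard goes to cell block B with the mage.
6. Guard goes back to cell block A alone.
7. Guard goes to cell block B with the rogue.
8. Guard goes back to cell block A alone.
9. Guard goes to cell block B with the goblin.
10. Guard goes back to cell block A alone.
11. Guard goes to cell block B with the cleric.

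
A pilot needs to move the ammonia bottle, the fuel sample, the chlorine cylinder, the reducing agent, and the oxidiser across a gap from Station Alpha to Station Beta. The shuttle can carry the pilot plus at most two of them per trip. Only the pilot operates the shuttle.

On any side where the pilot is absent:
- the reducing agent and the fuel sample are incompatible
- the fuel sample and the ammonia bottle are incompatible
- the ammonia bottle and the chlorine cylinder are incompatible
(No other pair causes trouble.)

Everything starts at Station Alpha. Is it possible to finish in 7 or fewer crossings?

Yes

Yes — this plan uses 5 crossings (≤ 7):
1. Pilot goes to Station Beta with the ammonia bottle and the fuel sample.
2. Pilot goes back to Station Alpha with the ammonia bottle.
3. Pilot goes to Station Beta with the chlorine cylinder and the oxidiser.
4. Pilot goes back to Station Alpha alone.
5. Pilot goes to Station Beta with the ammonia bottle and the reducing agent.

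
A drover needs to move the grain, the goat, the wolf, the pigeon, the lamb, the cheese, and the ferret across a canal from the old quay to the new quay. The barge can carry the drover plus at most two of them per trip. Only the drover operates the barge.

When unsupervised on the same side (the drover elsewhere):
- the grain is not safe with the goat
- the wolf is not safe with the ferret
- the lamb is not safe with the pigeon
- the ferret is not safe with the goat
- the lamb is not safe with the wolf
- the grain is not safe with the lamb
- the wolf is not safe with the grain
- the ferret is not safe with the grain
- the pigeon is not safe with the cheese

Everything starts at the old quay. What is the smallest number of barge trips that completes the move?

impossible

Whatever the first load, the items left behind include a forbidden pair without the drover. No opening move is safe, so no plan exists.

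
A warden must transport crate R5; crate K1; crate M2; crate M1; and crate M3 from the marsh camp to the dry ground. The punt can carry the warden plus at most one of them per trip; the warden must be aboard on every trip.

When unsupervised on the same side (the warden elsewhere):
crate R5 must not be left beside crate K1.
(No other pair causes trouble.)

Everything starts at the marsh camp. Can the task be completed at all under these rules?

Yes

1. Warden goes to the dry ground with crate R5.
2. Warden goes back to the marsh camp alone.
3. Warden goes to the dry ground with crate M2.
4. Warden goes back to the marsh camp alone.
5. Warden goes to the dry ground with crate M1.
6. Warden goes back to the marsh camp alone.
7. Warden goes to the dry ground with crate M3.
8. Warden goes back to the marsh camp alone.
9. Warden goes to the dry ground with crate K1.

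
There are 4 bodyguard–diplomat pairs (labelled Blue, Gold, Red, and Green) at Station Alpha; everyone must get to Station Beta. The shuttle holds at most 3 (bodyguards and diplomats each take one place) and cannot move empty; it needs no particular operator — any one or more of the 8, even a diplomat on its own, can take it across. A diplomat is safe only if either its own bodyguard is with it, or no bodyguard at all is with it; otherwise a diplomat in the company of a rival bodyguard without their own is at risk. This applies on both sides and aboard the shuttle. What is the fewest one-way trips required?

Counting alone: each trip to Station Beta takes at most 3 across and each return brings at least 1 back, so after t trips out (and t−1 returns) at most 3t − (t−1) of the 8 are across; that first reaches 8 at t = 4, so at least 7 crossings are needed.
The safety rule pushes this higher. Following every safe sequence of crossings, the most of the 8 that can be at Station Beta as the shuttle arrives there on crossing 7 is 7 — never all 8.
So no plan with fewer than 9 crossings exists, and this one achieves 9:
1. bodyguard Blue and diplomat Blue cross → Station Beta.
2. bodyguard Blue crosses ← Station Alpha.
3. bodyguard Blue, bodyguard Gold, and diplomat Gold cross → Station Beta.
4. bodyguard Blue and diplomat Blue cross ← Station Alpha.
5. bodyguard Blue, bodyguard Green, and bodyguard Red cross → Station Beta.
6. diplomat Gold crosses ← Station Alpha.
7. diplomat Blue and diplomat Gold cross → Station Beta.
8. diplomat Blue crosses ← Station Alpha.
9. diplomat Blue, diplomat Green, and diplomat Red cross → Station Beta.

9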